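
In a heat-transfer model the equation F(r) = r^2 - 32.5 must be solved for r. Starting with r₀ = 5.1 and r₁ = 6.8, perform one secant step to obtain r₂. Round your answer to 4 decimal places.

F(5.1) = -6.490000, F(6.8) = 13.740000
r₂ = 6.800000 − 13.740000·(6.800000 − 5.100000) / (13.740000 − (-6.490000)) = 6.800000 − (23.358000)/(20.230000) = 5.645378

5.6454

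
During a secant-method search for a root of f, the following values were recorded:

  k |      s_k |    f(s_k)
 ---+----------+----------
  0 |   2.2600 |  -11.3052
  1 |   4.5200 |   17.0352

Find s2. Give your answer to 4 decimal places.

s2 = 4.5200 − 17.0352·(4.5200 − 2.2600) / (17.0352 − (-11.3052))
   = 4.5200 − (38.499552)/(28.340400) = 3.161531

3.1615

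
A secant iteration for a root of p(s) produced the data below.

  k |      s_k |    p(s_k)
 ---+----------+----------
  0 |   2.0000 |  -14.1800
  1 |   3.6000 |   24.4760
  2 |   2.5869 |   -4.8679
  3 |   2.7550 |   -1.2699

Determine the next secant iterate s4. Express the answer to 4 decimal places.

2.8143

s4 = 2.7550 − (-1.2699)·(2.7550 − 2.5869) / (-1.2699 − (-4.8679))
   = 2.7550 − (-0.213470)/(3.598000) = 2.814330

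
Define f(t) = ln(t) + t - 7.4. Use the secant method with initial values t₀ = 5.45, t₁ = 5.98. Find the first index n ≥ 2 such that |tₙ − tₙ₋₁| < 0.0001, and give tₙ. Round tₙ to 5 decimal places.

n = 4, tₙ = 5.66559

f(5.45) = -0.2543844, f(5.98) = 0.3684206
t₂ = 5.9800000 − 0.3684206·(0.5300000)/(0.6228050) = 5.6664782;  |Δ| = 0.3135218
f(5.6664782) = 0.0010461
t₃ = 5.6664782 − 0.0010461·(-0.3135218)/(-0.3673745) = 5.6655855;  |Δ| = 0.0008927
f(5.6655855) = -0.0000042
t₄ = 5.6655855 − (-0.0000042)·(-0.0008927)/(-0.0010503) = 5.6655891;  |Δ| = 0.0000036
|t₄ − t₃| = 0.0000036 < 0.0001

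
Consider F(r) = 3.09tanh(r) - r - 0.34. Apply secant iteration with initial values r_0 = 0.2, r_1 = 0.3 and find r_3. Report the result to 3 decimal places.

F(0.2) = 0.06989, F(0.3) = 0.26016
r_2 = 0.30000 − 0.26016·(0.30000 − 0.20000) / (0.26016 − 0.06989) = 0.30000 − (0.02602)/(0.19027) = 0.16327
F(0.16327) = -0.00321
r_3 = 0.16327 − (-0.00321)·(0.16327 − 0.30000) / (-0.00321 − 0.26016) = 0.16327 − (0.00044)/(-0.26336) = 0.16493

0.165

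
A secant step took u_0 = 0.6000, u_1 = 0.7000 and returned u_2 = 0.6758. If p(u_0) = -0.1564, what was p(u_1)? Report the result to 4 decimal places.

0.0499

The secant line through (0.6000, -0.1564) and (0.7000, p(u_1)) crosses zero at u_2 = 0.6758.
So (0.6000, -0.1564), (0.7000, p(u_1)), (0.6758, 0) are collinear:
p(u_1) = -0.1564 · (0.7000 − 0.6758) / (0.6000 − 0.6758) = -0.1564 · (0.024200)/(-0.075800) = 0.049932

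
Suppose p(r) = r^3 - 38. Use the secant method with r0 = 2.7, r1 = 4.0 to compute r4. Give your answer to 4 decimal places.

p(2.7) = -18.317000, p(4.0) = 26.000000
r2 = 4.000000 − 26.000000·(4.000000 − 2.700000) / (26.000000 − (-18.317000)) = 4.000000 − (33.800000)/(44.317000) = 3.237313
p(3.237313) = -4.072327
r3 = 3.237313 − (-4.072327)·(3.237313 − 4.000000) / (-4.072327 − 26.000000) = 3.237313 − (3.105911)/(-30.072327) = 3.340594
p(3.340594) = -0.720401
r4 = 3.340594 − (-0.720401)·(3.340594 − 3.237313) / (-0.720401 − (-4.072327)) = 3.340594 − (-0.074404)/(3.351926) = 3.362792

3.3628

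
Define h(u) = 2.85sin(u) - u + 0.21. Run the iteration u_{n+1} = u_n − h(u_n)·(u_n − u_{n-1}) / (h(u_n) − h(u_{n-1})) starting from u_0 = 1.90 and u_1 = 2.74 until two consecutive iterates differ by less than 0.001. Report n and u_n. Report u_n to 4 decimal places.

n = 5, u_n = 2.3121

h(1.90) = 1.006955, h(2.74) = -1.415978
u_2 = 2.740000 − (-1.415978)·(0.840000)/(-2.422934) = 2.249098;  |Δ| = 0.490902
h(2.249098) = 0.180023
u_3 = 2.249098 − 0.180023·(-0.490902)/(1.596002) = 2.304470;  |Δ| = 0.055372
h(2.304470) = 0.022279
u_4 = 2.304470 − 0.022279·(0.055372)/(-0.157744) = 2.312291;  |Δ| = 0.007821
h(2.312291) = -0.000530
u_5 = 2.312291 − (-0.000530)·(0.007821)/(-0.022810) = 2.312109;  |Δ| = 0.000182
|u_5 − u_4| = 0.000182 < 0.001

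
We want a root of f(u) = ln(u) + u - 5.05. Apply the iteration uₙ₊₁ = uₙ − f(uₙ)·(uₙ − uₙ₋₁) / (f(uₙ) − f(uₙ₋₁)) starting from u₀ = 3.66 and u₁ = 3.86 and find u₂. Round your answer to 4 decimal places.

3.7331

f(3.66) = -0.092537, f(3.86) = 0.160667
u₂ = 3.860000 − 0.160667·(3.860000 − 3.660000) / (0.160667 − (-0.092537)) = 3.860000 − (0.032133)/(0.253204) = 3.733093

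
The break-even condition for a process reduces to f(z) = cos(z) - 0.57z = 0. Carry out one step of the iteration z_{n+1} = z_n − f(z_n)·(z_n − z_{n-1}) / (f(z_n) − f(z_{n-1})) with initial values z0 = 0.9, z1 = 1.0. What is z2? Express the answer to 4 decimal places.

f(0.9) = 0.108610, f(1.0) = -0.029698
z2 = 1.000000 − (-0.029698)·(1.000000 − 0.900000) / (-0.029698 − 0.108610) = 1.000000 − (-0.002970)/(-0.138308) = 0.978528

0.9785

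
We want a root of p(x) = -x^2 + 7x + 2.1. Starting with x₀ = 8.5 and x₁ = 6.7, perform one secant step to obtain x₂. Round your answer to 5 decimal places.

p(8.5) = -10.6500000, p(6.7) = 4.1100000
x₂ = 6.7000000 − 4.1100000·(6.7000000 − 8.5000000) / (4.1100000 − (-10.6500000)) = 6.7000000 − (-7.3980000)/(14.7600000) = 7.2012195

7.20122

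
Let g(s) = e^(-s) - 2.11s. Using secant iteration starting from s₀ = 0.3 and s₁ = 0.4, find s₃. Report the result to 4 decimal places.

0.3380

g(0.3) = 0.107818, g(0.4) = -0.173680
s₂ = 0.400000 − (-0.173680)·(0.400000 − 0.300000) / (-0.173680 − 0.107818) = 0.400000 − (-0.017368)/(-0.281498) = 0.338302
g(0.338302) = -0.000836
s₃ = 0.338302 − (-0.000836)·(0.338302 − 0.400000) / (-0.000836 − (-0.173680)) = 0.338302 − (0.000052)/(0.172844) = 0.338003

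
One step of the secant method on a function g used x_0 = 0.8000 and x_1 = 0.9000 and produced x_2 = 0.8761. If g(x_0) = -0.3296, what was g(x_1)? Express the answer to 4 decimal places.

0.1035

The secant line through (0.8000, -0.3296) and (0.9000, g(x_1)) crosses zero at x_2 = 0.8761.
So (0.8000, -0.3296), (0.9000, g(x_1)), (0.8761, 0) are collinear:
g(x_1) = -0.3296 · (0.9000 − 0.8761) / (0.8000 − 0.8761) = -0.3296 · (0.023900)/(-0.076100) = 0.103514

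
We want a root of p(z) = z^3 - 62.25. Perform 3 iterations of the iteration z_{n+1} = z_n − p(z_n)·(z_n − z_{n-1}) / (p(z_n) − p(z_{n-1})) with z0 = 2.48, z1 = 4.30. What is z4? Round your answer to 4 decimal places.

3.9637

p(2.48) = -46.997008, p(4.30) = 17.257000
z2 = 4.300000 − 17.257000·(4.300000 − 2.480000) / (17.257000 − (-46.997008)) = 4.300000 − (31.407740)/(64.254008) = 3.811194
p(3.811194) = -6.891643
z3 = 3.811194 − (-6.891643)·(3.811194 − 4.300000) / (-6.891643 − 17.257000) = 3.811194 − (3.368676)/(-24.148643) = 3.950692
p(3.950692) = -0.587747
z4 = 3.950692 − (-0.587747)·(3.950692 − 3.811194) / (-0.587747 − (-6.891643)) = 3.950692 − (-0.081989)/(6.303895) = 3.963698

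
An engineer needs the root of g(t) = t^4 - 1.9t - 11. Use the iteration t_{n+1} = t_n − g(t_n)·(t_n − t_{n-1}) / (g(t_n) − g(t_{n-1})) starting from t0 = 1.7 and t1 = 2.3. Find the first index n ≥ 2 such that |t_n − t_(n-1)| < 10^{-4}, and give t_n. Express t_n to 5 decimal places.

g(1.7) = -5.8779000, g(2.3) = 12.6141000
t2 = 2.3000000 − 12.6141000·(0.6000000)/(18.4920000) = 1.8907171;  |Δ| = 0.4092829
g(1.8907171) = -1.8130885
t3 = 1.8907171 − (-1.8130885)·(-0.4092829)/(-14.4271885) = 1.9421523;  |Δ| = 0.0514353
g(1.9421523) = -0.4624399
t4 = 1.9421523 − (-0.4624399)·(0.0514353)/(1.3506486) = 1.9597629;  |Δ| = 0.0176106
g(1.9597629) = 0.0272018
t5 = 1.9597629 − 0.0272018·(0.0176106)/(0.4896417) = 1.9587846;  |Δ| = 0.0009783
g(1.9587846) = -0.0003726
t6 = 1.9587846 − (-0.0003726)·(-0.0009783)/(-0.0275744) = 1.9587978;  |Δ| = 0.0000132
|t6 − t5| = 0.0000132 < 10^{-4}

n = 6, t_n = 1.95880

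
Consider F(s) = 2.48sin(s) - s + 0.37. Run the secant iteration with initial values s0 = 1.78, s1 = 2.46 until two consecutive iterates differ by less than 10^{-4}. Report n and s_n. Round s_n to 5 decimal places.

n = 5, s_n = 2.26926

F(1.78) = 1.0159276, F(2.46) = -0.5275240
s2 = 2.4600000 − (-0.5275240)·(0.6800000)/(-1.5434516) = 2.2275882;  |Δ| = 0.2324118
F(2.2275882) = 0.1064605
s3 = 2.2275882 − 0.1064605·(-0.2324118)/(0.6339845) = 2.2666155;  |Δ| = 0.0390272
F(2.2666155) = 0.0068562
s4 = 2.2666155 − 0.0068562·(0.0390272)/(-0.0996043) = 2.2693019;  |Δ| = 0.0026864
F(2.2693019) = -0.0001077
s5 = 2.2693019 − (-0.0001077)·(0.0026864)/(-0.0069639) = 2.2692603;  |Δ| = 0.0000416
|s5 − s4| = 0.0000416 < 10^{-4}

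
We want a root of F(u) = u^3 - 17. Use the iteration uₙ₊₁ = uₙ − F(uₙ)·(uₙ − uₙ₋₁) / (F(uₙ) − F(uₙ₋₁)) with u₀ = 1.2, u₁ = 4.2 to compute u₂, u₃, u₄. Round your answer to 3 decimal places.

F(1.2) = -15.27200, F(4.2) = 57.08800
u₂ = 4.20000 − 57.08800·(4.20000 − 1.20000) / (57.08800 − (-15.27200)) = 4.20000 − (171.26400)/(72.36000) = 1.83317
F(1.83317) = -10.83964
u₃ = 1.83317 − (-10.83964)·(1.83317 − 4.20000) / (-10.83964 − 57.08800) = 1.83317 − (25.65560)/(-67.92764) = 2.21086
F(2.21086) = -6.19357
u₄ = 2.21086 − (-6.19357)·(2.21086 − 1.83317) / (-6.19357 − (-10.83964)) = 2.21086 − (-2.33925)/(4.64607) = 2.71435

1.833, 2.211, 2.714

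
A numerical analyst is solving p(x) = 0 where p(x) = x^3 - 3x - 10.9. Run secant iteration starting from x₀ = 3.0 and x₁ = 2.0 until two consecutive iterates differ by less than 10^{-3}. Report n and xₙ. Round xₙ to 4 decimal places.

n = 6, xₙ = 2.6632

p(3.0) = 7.100000, p(2.0) = -8.900000
x₂ = 2.000000 − (-8.900000)·(-1.000000)/(-16.000000) = 2.556250;  |Δ| = 0.556250
p(2.556250) = -1.865154
x₃ = 2.556250 − (-1.865154)·(0.556250)/(7.034846) = 2.703729;  |Δ| = 0.147479
p(2.703729) = 0.753479
x₄ = 2.703729 − 0.753479·(0.147479)/(2.618633) = 2.661294;  |Δ| = 0.042435
p(2.661294) = -0.035310
x₅ = 2.661294 − (-0.035310)·(-0.042435)/(-0.788788) = 2.663193;  |Δ| = 0.001900
p(2.663193) = -0.000618
x₆ = 2.663193 − (-0.000618)·(0.001900)/(0.034691) = 2.663227;  |Δ| = 0.000034
|x₆ − x₅| = 0.000034 < 10^{-3}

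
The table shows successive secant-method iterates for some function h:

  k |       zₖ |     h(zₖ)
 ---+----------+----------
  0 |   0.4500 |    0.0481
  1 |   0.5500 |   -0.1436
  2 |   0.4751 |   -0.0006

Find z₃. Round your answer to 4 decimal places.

z₃ = 0.4751 − (-0.0006)·(0.4751 − 0.5500) / (-0.0006 − (-0.1436))
   = 0.4751 − (0.000045)/(0.143000) = 0.474786

0.4748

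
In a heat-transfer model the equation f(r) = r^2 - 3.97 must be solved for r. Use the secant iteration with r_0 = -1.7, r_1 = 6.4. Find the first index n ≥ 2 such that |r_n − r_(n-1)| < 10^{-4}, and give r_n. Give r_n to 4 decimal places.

f(-1.7) = -1.080000, f(6.4) = 36.990000
r_2 = 6.400000 − 36.990000·(8.100000)/(38.070000) = -1.470213;  |Δ| = 7.870213
f(-1.470213) = -1.808474
r_3 = -1.470213 − (-1.808474)·(-7.870213)/(-38.798474) = -1.103366;  |Δ| = 0.366846
f(-1.103366) = -2.752583
r_4 = -1.103366 − (-2.752583)·(0.366846)/(-0.944108) = -2.172921;  |Δ| = 1.069554
f(-2.172921) = 0.751584
r_5 = -2.172921 − 0.751584·(-1.069554)/(3.504167) = -1.943519;  |Δ| = 0.229401
f(-1.943519) = -0.192732
r_6 = -1.943519 − (-0.192732)·(0.229401)/(-0.944316) = -1.990340;  |Δ| = 0.046820
f(-1.990340) = -0.008548
r_7 = -1.990340 − (-0.008548)·(-0.046820)/(0.184184) = -1.992513;  |Δ| = 0.002173
f(-1.992513) = 0.000106
r_8 = -1.992513 − 0.000106·(-0.002173)/(0.008655) = -1.992486;  |Δ| = 0.000027
|r_8 − r_7| = 0.000027 < 10^{-4}

n = 8, r_n = -1.9925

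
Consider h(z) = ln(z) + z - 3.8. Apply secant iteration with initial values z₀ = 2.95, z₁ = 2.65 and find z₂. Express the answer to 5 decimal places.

h(2.95) = 0.2318052, h(2.65) = -0.1754404
z₂ = 2.6500000 − (-0.1754404)·(2.6500000 − 2.9500000) / (-0.1754404 − 0.2318052) = 2.6500000 − (0.0526321)/(-0.4072455) = 2.7792393

2.77924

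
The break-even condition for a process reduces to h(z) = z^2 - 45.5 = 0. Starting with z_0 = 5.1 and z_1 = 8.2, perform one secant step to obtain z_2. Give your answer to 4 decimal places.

h(5.1) = -19.490000, h(8.2) = 21.740000
z_2 = 8.200000 − 21.740000·(8.200000 − 5.100000) / (21.740000 − (-19.490000)) = 8.200000 − (67.394000)/(41.230000) = 6.565414

6.5654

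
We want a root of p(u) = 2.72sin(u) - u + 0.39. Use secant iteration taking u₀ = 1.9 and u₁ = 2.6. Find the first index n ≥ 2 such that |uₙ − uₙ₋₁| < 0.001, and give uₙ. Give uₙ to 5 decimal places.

p(1.9) = 1.0639362, p(2.6) = -0.8078363
u₂ = 2.6000000 − (-0.8078363)·(0.7000000)/(-1.8717725) = 2.2978878;  |Δ| = 0.3021122
p(2.2978878) = 0.1242538
u₃ = 2.2978878 − 0.1242538·(-0.3021122)/(0.9320901) = 2.3381613;  |Δ| = 0.0402736
p(2.3381613) = 0.0095382
u₄ = 2.3381613 − 0.0095382·(0.0402736)/(-0.1147156) = 2.3415100;  |Δ| = 0.0033486
p(2.3415100) = -0.0001447
u₅ = 2.3415100 − (-0.0001447)·(0.0033486)/(-0.0096829) = 2.3414599;  |Δ| = 0.0000500
|u₅ − u₄| = 0.0000500 < 0.001

n = 5, uₙ = 2.34146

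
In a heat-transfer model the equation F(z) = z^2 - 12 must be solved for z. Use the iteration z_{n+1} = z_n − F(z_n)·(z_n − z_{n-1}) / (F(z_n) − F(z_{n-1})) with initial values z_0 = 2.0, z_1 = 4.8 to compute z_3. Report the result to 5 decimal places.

3.41593

F(2.0) = -8.0000000, F(4.8) = 11.0400000
z_2 = 4.8000000 − 11.0400000·(4.8000000 − 2.0000000) / (11.0400000 − (-8.0000000)) = 4.8000000 − (30.9120000)/(19.0400000) = 3.1764706
F(3.1764706) = -1.9100346
z_3 = 3.1764706 − (-1.9100346)·(3.1764706 − 4.8000000) / (-1.9100346 − 11.0400000) = 3.1764706 − (3.1009974)/(-12.9500346) = 3.4159292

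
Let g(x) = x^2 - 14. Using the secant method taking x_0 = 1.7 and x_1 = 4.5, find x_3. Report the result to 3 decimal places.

g(1.7) = -11.11000, g(4.5) = 6.25000
x_2 = 4.50000 − 6.25000·(4.50000 − 1.70000) / (6.25000 − (-11.11000)) = 4.50000 − (17.50000)/(17.36000) = 3.49194
g(3.49194) = -1.80639
x_3 = 3.49194 − (-1.80639)·(3.49194 − 4.50000) / (-1.80639 − 6.25000) = 3.49194 − (1.82095)/(-8.05639) = 3.71796

3.718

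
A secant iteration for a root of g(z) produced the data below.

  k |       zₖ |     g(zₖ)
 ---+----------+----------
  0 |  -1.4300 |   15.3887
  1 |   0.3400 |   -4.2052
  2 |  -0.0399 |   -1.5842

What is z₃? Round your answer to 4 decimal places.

z₃ = -0.0399 − (-1.5842)·(-0.0399 − 0.3400) / (-1.5842 − (-4.2052))
   = -0.0399 − (0.601838)/(2.621000) = -0.269521

-0.2695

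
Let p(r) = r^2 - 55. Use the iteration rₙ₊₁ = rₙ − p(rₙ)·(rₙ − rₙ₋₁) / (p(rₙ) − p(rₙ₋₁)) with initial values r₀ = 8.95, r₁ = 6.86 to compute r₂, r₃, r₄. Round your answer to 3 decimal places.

7.362, 7.418, 7.416

p(8.95) = 25.10250, p(6.86) = -7.94040
r₂ = 6.86000 − (-7.94040)·(6.86000 − 8.95000) / (-7.94040 − 25.10250) = 6.86000 − (16.59544)/(-33.04290) = 7.36224
p(7.36224) = -0.79744
r₃ = 7.36224 − (-0.79744)·(7.36224 − 6.86000) / (-0.79744 − (-7.94040)) = 7.36224 − (-0.40050)/(7.14296) = 7.41831
p(7.41831) = 0.03130
r₄ = 7.41831 − 0.03130·(7.41831 − 7.36224) / (0.03130 − (-0.79744)) = 7.41831 − (0.00176)/(0.82874) = 7.41619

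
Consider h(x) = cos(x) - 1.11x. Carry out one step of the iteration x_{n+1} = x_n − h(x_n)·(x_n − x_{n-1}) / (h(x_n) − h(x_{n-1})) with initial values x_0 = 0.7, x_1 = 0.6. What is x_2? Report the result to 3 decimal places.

h(0.7) = -0.01216, h(0.6) = 0.15934
x_2 = 0.60000 − 0.15934·(0.60000 − 0.70000) / (0.15934 − (-0.01216)) = 0.60000 − (-0.01593)/(0.17149) = 0.69291

0.693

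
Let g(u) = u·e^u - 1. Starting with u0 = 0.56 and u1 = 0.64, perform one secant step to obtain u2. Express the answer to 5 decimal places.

g(0.56) = -0.0196234, g(0.64) = 0.2137478
u2 = 0.6400000 − 0.2137478·(0.6400000 − 0.5600000) / (0.2137478 − (-0.0196234)) = 0.6400000 − (0.0170998)/(0.2333712) = 0.5667269

0.56673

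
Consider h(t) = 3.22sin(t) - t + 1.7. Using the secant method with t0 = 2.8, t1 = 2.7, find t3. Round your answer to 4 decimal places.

h(2.8) = -0.021338, h(2.7) = 0.376163
t2 = 2.700000 − 0.376163·(2.700000 − 2.800000) / (0.376163 − (-0.021338)) = 2.700000 − (-0.037616)/(0.397501) = 2.794632
h(2.794632) = 0.000301
t3 = 2.794632 − 0.000301·(2.794632 − 2.700000) / (0.000301 − 0.376163) = 2.794632 − (0.000028)/(-0.375862) = 2.794708

2.7947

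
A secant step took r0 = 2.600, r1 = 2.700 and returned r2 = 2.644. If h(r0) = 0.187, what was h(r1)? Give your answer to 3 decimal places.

-0.238

The secant line through (2.600, 0.187) and (2.700, h(r1)) crosses zero at r2 = 2.644.
So (2.600, 0.187), (2.700, h(r1)), (2.644, 0) are collinear:
h(r1) = 0.187 · (2.700 − 2.644) / (2.600 − 2.644) = 0.187 · (0.05600)/(-0.04400) = -0.23800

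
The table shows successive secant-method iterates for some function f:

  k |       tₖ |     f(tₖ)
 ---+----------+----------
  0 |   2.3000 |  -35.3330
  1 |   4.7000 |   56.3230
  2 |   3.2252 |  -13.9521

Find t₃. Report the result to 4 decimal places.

3.5180

t₃ = 3.2252 − (-13.9521)·(3.2252 − 4.7000) / (-13.9521 − 56.3230)
   = 3.2252 − (20.576557)/(-70.275100) = 3.518000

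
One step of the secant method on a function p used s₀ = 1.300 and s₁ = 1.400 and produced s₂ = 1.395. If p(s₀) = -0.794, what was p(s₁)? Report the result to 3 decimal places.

The secant line through (1.300, -0.794) and (1.400, p(s₁)) crosses zero at s₂ = 1.395.
So (1.300, -0.794), (1.400, p(s₁)), (1.395, 0) are collinear:
p(s₁) = -0.794 · (1.400 − 1.395) / (1.300 − 1.395) = -0.794 · (0.00500)/(-0.09500) = 0.04179

0.042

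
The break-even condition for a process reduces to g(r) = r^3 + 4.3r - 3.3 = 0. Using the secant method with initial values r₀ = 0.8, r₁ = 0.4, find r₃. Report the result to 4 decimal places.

0.6919

g(0.8) = 0.652000, g(0.4) = -1.516000
r₂ = 0.400000 − (-1.516000)·(0.400000 − 0.800000) / (-1.516000 − 0.652000) = 0.400000 − (0.606400)/(-2.168000) = 0.679705
g(0.679705) = -0.063247
r₃ = 0.679705 − (-0.063247)·(0.679705 − 0.400000) / (-0.063247 − (-1.516000)) = 0.679705 − (-0.017690)/(1.452753) = 0.691882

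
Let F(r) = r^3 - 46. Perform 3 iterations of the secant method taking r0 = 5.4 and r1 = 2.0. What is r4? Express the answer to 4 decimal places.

F(5.4) = 111.464000, F(2.0) = -38.000000
r2 = 2.000000 − (-38.000000)·(2.000000 − 5.400000) / (-38.000000 − 111.464000) = 2.000000 − (129.200000)/(-149.464000) = 2.864422
F(2.864422) = -22.497661
r3 = 2.864422 − (-22.497661)·(2.864422 − 2.000000) / (-22.497661 − (-38.000000)) = 2.864422 − (-19.447477)/(15.502339) = 4.118909
F(4.118909) = 23.878976
r4 = 4.118909 − 23.878976·(4.118909 − 2.864422) / (23.878976 − (-22.497661)) = 4.118909 − (29.955856)/(46.376637) = 3.472983

3.4730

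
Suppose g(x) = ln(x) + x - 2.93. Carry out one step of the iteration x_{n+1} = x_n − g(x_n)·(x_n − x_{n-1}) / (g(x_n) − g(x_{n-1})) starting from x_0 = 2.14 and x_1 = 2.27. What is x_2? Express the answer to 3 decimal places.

g(2.14) = -0.02919, g(2.27) = 0.15978
x_2 = 2.27000 − 0.15978·(2.27000 − 2.14000) / (0.15978 − (-0.02919)) = 2.27000 − (0.02077)/(0.18897) = 2.16008

2.160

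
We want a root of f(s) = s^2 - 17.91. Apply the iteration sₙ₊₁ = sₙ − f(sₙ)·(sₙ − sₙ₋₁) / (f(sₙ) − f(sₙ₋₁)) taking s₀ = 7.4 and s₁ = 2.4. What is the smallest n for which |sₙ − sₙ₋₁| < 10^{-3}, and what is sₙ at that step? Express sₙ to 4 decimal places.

n = 6, sₙ = 4.2320

f(7.4) = 36.850000, f(2.4) = -12.150000
s₂ = 2.400000 − (-12.150000)·(-5.000000)/(-49.000000) = 3.639796;  |Δ| = 1.239796
f(3.639796) = -4.661886
s₃ = 3.639796 − (-4.661886)·(1.239796)/(7.488114) = 4.411657;  |Δ| = 0.771861
f(4.411657) = 1.552721
s₄ = 4.411657 − 1.552721·(0.771861)/(6.214606) = 4.218808;  |Δ| = 0.192850
f(4.218808) = -0.111662
s₅ = 4.218808 − (-0.111662)·(-0.192850)/(-1.664383) = 4.231746;  |Δ| = 0.012938
f(4.231746) = -0.002328
s₆ = 4.231746 − (-0.002328)·(0.012938)/(0.109335) = 4.232021;  |Δ| = 0.000275
|s₆ − s₅| = 0.000275 < 10^{-3}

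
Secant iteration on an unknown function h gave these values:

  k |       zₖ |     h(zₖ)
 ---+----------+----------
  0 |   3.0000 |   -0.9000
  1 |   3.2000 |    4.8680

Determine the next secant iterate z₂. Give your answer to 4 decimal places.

3.0312

z₂ = 3.2000 − 4.8680·(3.2000 − 3.0000) / (4.8680 − (-0.9000))
   = 3.2000 − (0.973600)/(5.768000) = 3.031207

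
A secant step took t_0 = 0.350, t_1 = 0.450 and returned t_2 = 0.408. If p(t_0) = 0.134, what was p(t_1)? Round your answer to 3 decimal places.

The secant line through (0.350, 0.134) and (0.450, p(t_1)) crosses zero at t_2 = 0.408.
So (0.350, 0.134), (0.450, p(t_1)), (0.408, 0) are collinear:
p(t_1) = 0.134 · (0.450 − 0.408) / (0.350 − 0.408) = 0.134 · (0.04200)/(-0.05800) = -0.09703

-0.097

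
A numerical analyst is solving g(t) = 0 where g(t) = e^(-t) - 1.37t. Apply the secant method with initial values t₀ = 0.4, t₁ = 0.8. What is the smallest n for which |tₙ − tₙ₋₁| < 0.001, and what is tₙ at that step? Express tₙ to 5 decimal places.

g(0.4) = 0.1223200, g(0.8) = -0.6466710
t₂ = 0.8000000 − (-0.6466710)·(0.4000000)/(-0.7689911) = 0.4636262;  |Δ| = 0.3363738
g(0.4636262) = -0.0061694
t₃ = 0.4636262 − (-0.0061694)·(-0.3363738)/(0.6405017) = 0.4603863;  |Δ| = 0.0032400
g(0.4603863) = 0.0003107
t₄ = 0.4603863 − 0.0003107·(-0.0032400)/(0.0064800) = 0.4605416;  |Δ| = 0.0001553
|t₄ − t₃| = 0.0001553 < 0.001

n = 4, tₙ = 0.46054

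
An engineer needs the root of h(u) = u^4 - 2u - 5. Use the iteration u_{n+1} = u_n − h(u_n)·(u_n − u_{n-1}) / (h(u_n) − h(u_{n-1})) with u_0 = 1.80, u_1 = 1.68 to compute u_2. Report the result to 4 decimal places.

h(1.80) = 1.897600, h(1.68) = -0.394058
u_2 = 1.680000 − (-0.394058)·(1.680000 − 1.800000) / (-0.394058 − 1.897600) = 1.680000 − (0.047287)/(-2.291658) = 1.700634

1.7006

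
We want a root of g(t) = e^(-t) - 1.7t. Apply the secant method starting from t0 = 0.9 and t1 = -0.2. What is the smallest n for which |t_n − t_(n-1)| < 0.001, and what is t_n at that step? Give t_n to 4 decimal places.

n = 5, t_n = 0.3959

g(0.9) = -1.123430, g(-0.2) = 1.561403
t2 = -0.200000 − 1.561403·(-1.100000)/(2.684833) = 0.439721;  |Δ| = 0.639721
g(0.439721) = -0.103309
t3 = 0.439721 − (-0.103309)·(0.639721)/(-1.664711) = 0.400021;  |Δ| = 0.039700
g(0.400021) = -0.009729
t4 = 0.400021 − (-0.009729)·(-0.039700)/(0.093579) = 0.395893;  |Δ| = 0.004128
g(0.395893) = 0.000060
t5 = 0.395893 − 0.000060·(-0.004128)/(0.009789) = 0.395919;  |Δ| = 0.000025
|t5 − t4| = 0.000025 < 0.001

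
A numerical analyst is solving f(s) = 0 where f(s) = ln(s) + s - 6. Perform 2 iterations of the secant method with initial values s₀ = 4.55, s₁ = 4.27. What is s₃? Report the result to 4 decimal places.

4.4967

f(4.55) = 0.065127, f(4.27) = -0.278386
s₂ = 4.270000 − (-0.278386)·(4.270000 − 4.550000) / (-0.278386 − 0.065127) = 4.270000 − (0.077948)/(-0.343513) = 4.496914
f(4.496914) = 0.000306
s₃ = 4.496914 − 0.000306·(4.496914 − 4.270000) / (0.000306 − (-0.278386)) = 4.496914 − (0.000069)/(0.278692) = 4.496665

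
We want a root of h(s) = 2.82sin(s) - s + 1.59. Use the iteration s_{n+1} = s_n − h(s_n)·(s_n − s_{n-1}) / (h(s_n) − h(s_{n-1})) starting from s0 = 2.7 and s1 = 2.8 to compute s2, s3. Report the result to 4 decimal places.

2.7264, 2.7267

h(2.7) = 0.095211, h(2.8) = -0.265333
s2 = 2.800000 − (-0.265333)·(2.800000 − 2.700000) / (-0.265333 − 0.095211) = 2.800000 − (-0.026533)/(-0.360545) = 2.726408
h(2.726408) = 0.001065
s3 = 2.726408 − 0.001065·(2.726408 − 2.800000) / (0.001065 − (-0.265333)) = 2.726408 − (-0.000078)/(0.266399) = 2.726702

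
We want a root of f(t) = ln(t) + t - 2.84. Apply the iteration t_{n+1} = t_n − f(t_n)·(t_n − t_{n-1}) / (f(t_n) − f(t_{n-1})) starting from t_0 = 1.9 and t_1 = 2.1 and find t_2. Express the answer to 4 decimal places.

2.0987

f(1.9) = -0.298146, f(2.1) = 0.001937
t_2 = 2.100000 − 0.001937·(2.100000 − 1.900000) / (0.001937 − (-0.298146)) = 2.100000 − (0.000387)/(0.300083) = 2.098709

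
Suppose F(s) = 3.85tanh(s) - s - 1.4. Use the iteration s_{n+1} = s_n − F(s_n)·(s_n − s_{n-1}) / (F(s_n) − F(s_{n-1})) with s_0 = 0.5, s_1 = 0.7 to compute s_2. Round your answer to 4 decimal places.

F(0.5) = -0.120849, F(0.7) = 0.226816
s_2 = 0.700000 − 0.226816·(0.700000 − 0.500000) / (0.226816 − (-0.120849)) = 0.700000 − (0.045363)/(0.347665) = 0.569520

0.5695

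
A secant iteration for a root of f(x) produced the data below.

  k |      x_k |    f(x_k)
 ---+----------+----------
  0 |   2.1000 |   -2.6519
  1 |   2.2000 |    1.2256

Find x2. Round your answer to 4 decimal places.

x2 = 2.2000 − 1.2256·(2.2000 − 2.1000) / (1.2256 − (-2.6519))
   = 2.2000 − (0.122560)/(3.877500) = 2.168392

2.1684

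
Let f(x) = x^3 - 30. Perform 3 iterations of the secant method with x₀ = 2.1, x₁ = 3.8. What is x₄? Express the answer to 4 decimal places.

f(2.1) = -20.739000, f(3.8) = 24.872000
x₂ = 3.800000 − 24.872000·(3.800000 − 2.100000) / (24.872000 − (-20.739000)) = 3.800000 − (42.282400)/(45.611000) = 2.872978
f(2.872978) = -6.286432
x₃ = 2.872978 − (-6.286432)·(2.872978 − 3.800000) / (-6.286432 − 24.872000) = 2.872978 − (5.827661)/(-31.158432) = 3.060011
f(3.060011) = -1.347070
x₄ = 3.060011 − (-1.347070)·(3.060011 − 2.872978) / (-1.347070 − (-6.286432)) = 3.060011 − (-0.251947)/(4.939362) = 3.111019

3.1110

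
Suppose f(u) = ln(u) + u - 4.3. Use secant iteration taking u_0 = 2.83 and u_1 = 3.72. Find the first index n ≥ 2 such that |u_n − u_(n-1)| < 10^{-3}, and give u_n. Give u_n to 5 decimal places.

n = 4, u_n = 3.15197

f(2.83) = -0.4297233, f(3.72) = 0.7337237
u_2 = 3.7200000 − 0.7337237·(0.8900000)/(1.1634470) = 3.1587247;  |Δ| = 0.5612753
f(3.1587247) = 0.0088930
u_3 = 3.1587247 − 0.0088930·(-0.5612753)/(-0.7248306) = 3.1518383;  |Δ| = 0.0068864
f(3.1518383) = -0.0001758
u_4 = 3.1518383 − (-0.0001758)·(-0.0068864)/(-0.0090688) = 3.1519718;  |Δ| = 0.0001335
|u_4 − u_3| = 0.0001335 < 10^{-3}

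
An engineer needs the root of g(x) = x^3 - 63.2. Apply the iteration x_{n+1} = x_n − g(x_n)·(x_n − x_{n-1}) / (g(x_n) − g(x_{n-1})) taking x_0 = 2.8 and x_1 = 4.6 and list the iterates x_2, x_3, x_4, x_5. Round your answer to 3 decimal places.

3.785, 3.955, 3.985, 3.983

g(2.8) = -41.24800, g(4.6) = 34.13600
x_2 = 4.60000 − 34.13600·(4.60000 − 2.80000) / (34.13600 − (-41.24800)) = 4.60000 − (61.44480)/(75.38400) = 3.78491
g(3.78491) = -8.97914
x_3 = 3.78491 − (-8.97914)·(3.78491 − 4.60000) / (-8.97914 − 34.13600) = 3.78491 − (7.31881)/(-43.11514) = 3.95466
g(3.95466) = -1.35176
x_4 = 3.95466 − (-1.35176)·(3.95466 − 3.78491) / (-1.35176 − (-8.97914)) = 3.95466 − (-0.22946)/(7.62738) = 3.98474
g(3.98474) = 0.07048
x_5 = 3.98474 − 0.07048·(3.98474 − 3.95466) / (0.07048 − (-1.35176)) = 3.98474 − (0.00212)/(1.42224) = 3.98325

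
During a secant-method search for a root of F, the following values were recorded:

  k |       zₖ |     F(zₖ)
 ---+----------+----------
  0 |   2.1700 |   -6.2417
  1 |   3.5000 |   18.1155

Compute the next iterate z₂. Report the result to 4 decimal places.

2.5108

z₂ = 3.5000 − 18.1155·(3.5000 − 2.1700) / (18.1155 − (-6.2417))
   = 3.5000 − (24.093615)/(24.357200) = 2.510822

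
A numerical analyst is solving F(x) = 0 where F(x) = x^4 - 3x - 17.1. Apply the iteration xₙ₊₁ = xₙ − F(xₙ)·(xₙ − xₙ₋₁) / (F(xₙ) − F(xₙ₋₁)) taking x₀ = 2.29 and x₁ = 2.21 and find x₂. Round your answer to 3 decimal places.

F(2.29) = 3.53058, F(2.21) = 0.12443
x₂ = 2.21000 − 0.12443·(2.21000 − 2.29000) / (0.12443 − 3.53058) = 2.21000 − (-0.00995)/(-3.40615) = 2.20708

2.207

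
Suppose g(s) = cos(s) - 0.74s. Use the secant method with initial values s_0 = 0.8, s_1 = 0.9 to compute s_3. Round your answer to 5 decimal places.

0.87068

g(0.8) = 0.1047067, g(0.9) = -0.0443900
s_2 = 0.9000000 − (-0.0443900)·(0.9000000 − 0.8000000) / (-0.0443900 − 0.1047067) = 0.9000000 − (-0.0044390)/(-0.1490967) = 0.8702274
g(0.8702274) = 0.0006845
s_3 = 0.8702274 − 0.0006845·(0.8702274 − 0.9000000) / (0.0006845 − (-0.0443900)) = 0.8702274 − (-0.0000204)/(0.0450745) = 0.8706795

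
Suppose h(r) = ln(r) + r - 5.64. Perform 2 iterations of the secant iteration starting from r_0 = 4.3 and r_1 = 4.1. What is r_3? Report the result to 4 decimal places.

4.2040

h(4.3) = 0.118615, h(4.1) = -0.129013
r_2 = 4.100000 − (-0.129013)·(4.100000 − 4.300000) / (-0.129013 − 0.118615) = 4.100000 − (0.025803)/(-0.247628) = 4.204199
h(4.204199) = 0.000283
r_3 = 4.204199 − 0.000283·(4.204199 − 4.100000) / (0.000283 − (-0.129013)) = 4.204199 − (0.000029)/(0.129296) = 4.203971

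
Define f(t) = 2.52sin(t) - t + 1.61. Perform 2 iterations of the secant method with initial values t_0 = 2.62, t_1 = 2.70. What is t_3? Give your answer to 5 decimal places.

f(2.62) = 0.2456193, f(2.70) = -0.0130027
t_2 = 2.7000000 − (-0.0130027)·(2.7000000 − 2.6200000) / (-0.0130027 − 0.2456193) = 2.7000000 − (-0.0010402)/(-0.2586220) = 2.6959779
f(2.6959779) = 0.0001742
t_3 = 2.6959779 − 0.0001742·(2.6959779 − 2.7000000) / (0.0001742 − (-0.0130027)) = 2.6959779 − (-0.0000007)/(0.0131769) = 2.6960310

2.69603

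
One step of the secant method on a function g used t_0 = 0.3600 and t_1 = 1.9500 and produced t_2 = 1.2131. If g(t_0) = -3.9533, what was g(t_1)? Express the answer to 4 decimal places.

The secant line through (0.3600, -3.9533) and (1.9500, g(t_1)) crosses zero at t_2 = 1.2131.
So (0.3600, -3.9533), (1.9500, g(t_1)), (1.2131, 0) are collinear:
g(t_1) = -3.9533 · (1.9500 − 1.2131) / (0.3600 − 1.2131) = -3.9533 · (0.736900)/(-0.853100) = 3.414824

3.4148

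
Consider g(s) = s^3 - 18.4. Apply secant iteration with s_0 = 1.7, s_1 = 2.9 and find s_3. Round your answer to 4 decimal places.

g(1.7) = -13.487000, g(2.9) = 5.989000
s_2 = 2.900000 − 5.989000·(2.900000 − 1.700000) / (5.989000 − (-13.487000)) = 2.900000 − (7.186800)/(19.476000) = 2.530992
g(2.530992) = -2.186667
s_3 = 2.530992 − (-2.186667)·(2.530992 − 2.900000) / (-2.186667 − 5.989000) = 2.530992 − (0.806898)/(-8.175667) = 2.629687

2.6297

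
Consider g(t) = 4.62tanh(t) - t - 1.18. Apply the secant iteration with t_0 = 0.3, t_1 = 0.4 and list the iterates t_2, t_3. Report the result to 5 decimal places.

0.34334, 0.34223

g(0.3) = -0.1341357, g(0.4) = 0.1753642
t_2 = 0.4000000 − 0.1753642·(0.4000000 − 0.3000000) / (0.1753642 − (-0.1341357)) = 0.4000000 − (0.0175364)/(0.3094999) = 0.3433395
g(0.3433395) = 0.0033649
t_3 = 0.3433395 − 0.0033649·(0.3433395 − 0.4000000) / (0.0033649 − 0.1753642) = 0.3433395 − (-0.0001907)/(-0.1719993) = 0.3422310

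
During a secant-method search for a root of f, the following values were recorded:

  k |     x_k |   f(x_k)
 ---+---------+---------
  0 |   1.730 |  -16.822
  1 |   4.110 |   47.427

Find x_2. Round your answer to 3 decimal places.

x_2 = 4.110 − 47.427·(4.110 − 1.730) / (47.427 − (-16.822))
   = 4.110 − (112.87626)/(64.24900) = 2.35314

2.353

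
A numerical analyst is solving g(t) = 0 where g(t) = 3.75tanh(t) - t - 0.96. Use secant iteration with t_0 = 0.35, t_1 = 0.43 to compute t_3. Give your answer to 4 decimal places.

g(0.35) = -0.048592, g(0.43) = 0.129955
t_2 = 0.430000 − 0.129955·(0.430000 − 0.350000) / (0.129955 − (-0.048592)) = 0.430000 − (0.010396)/(0.178547) = 0.371772
g(0.371772) = 0.001506
t_3 = 0.371772 − 0.001506·(0.371772 − 0.430000) / (0.001506 − 0.129955) = 0.371772 − (-0.000088)/(-0.128449) = 0.371089

0.3711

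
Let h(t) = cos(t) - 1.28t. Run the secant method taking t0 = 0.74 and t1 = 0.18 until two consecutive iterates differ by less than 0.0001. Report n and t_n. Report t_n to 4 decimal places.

n = 5, t_n = 0.6309

h(0.74) = -0.208731, h(0.18) = 0.753444
t2 = 0.180000 − 0.753444·(-0.560000)/(0.962175) = 0.618515;  |Δ| = 0.438515
h(0.618515) = 0.023041
t3 = 0.618515 − 0.023041·(0.438515)/(-0.730403) = 0.632348;  |Δ| = 0.013833
h(0.632348) = -0.002764
t4 = 0.632348 − (-0.002764)·(0.013833)/(-0.025805) = 0.630867;  |Δ| = 0.001482
h(0.630867) = 0.000007
t5 = 0.630867 − 0.000007·(-0.001482)/(0.002771) = 0.630871;  |Δ| = 0.000004
|t5 − t4| = 0.000004 < 0.0001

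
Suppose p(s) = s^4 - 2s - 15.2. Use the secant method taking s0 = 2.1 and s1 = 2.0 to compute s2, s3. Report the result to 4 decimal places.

p(2.1) = 0.048100, p(2.0) = -3.200000
s2 = 2.000000 − (-3.200000)·(2.000000 − 2.100000) / (-3.200000 − 0.048100) = 2.000000 − (0.320000)/(-3.248100) = 2.098519
p(2.098519) = -0.003737
s3 = 2.098519 − (-0.003737)·(2.098519 − 2.000000) / (-0.003737 − (-3.200000)) = 2.098519 − (-0.000368)/(3.196263) = 2.098634

2.0985, 2.0986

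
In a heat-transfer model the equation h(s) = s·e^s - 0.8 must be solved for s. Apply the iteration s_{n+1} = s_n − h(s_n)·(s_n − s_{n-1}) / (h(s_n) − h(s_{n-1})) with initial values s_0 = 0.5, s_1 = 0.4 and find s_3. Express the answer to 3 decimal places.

0.490

h(0.5) = 0.02436, h(0.4) = -0.20327
s_2 = 0.40000 − (-0.20327)·(0.40000 − 0.50000) / (-0.20327 − 0.02436) = 0.40000 − (0.02033)/(-0.22763) = 0.48930
h(0.48930) = -0.00187
s_3 = 0.48930 − (-0.00187)·(0.48930 − 0.40000) / (-0.00187 − (-0.20327)) = 0.48930 − (-0.00017)/(0.20140) = 0.49013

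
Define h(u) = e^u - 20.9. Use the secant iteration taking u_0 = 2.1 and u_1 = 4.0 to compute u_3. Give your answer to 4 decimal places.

2.8624

h(2.1) = -12.733830, h(4.0) = 33.698150
u_2 = 4.000000 − 33.698150·(4.000000 − 2.100000) / (33.698150 − (-12.733830)) = 4.000000 − (64.026485)/(46.431980) = 2.621069
h(2.621069) = -7.149582
u_3 = 2.621069 − (-7.149582)·(2.621069 − 4.000000) / (-7.149582 − 33.698150) = 2.621069 − (9.858778)/(-40.847732) = 2.862424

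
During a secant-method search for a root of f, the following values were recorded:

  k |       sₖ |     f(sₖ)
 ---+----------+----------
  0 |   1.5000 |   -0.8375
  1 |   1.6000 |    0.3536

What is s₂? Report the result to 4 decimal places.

1.5703

s₂ = 1.6000 − 0.3536·(1.6000 − 1.5000) / (0.3536 − (-0.8375))
   = 1.6000 − (0.035360)/(1.191100) = 1.570313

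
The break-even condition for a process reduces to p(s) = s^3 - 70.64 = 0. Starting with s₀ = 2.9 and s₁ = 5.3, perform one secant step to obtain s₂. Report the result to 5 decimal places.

p(2.9) = -46.2510000, p(5.3) = 78.2370000
s₂ = 5.3000000 − 78.2370000·(5.3000000 − 2.9000000) / (78.2370000 − (-46.2510000)) = 5.3000000 − (187.7688000)/(124.4880000) = 3.7916715

3.79167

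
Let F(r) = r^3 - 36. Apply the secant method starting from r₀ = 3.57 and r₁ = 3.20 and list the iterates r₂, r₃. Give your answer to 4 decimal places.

3.2939, 3.3022

F(3.57) = 9.499293, F(3.20) = -3.232000
r₂ = 3.200000 − (-3.232000)·(3.200000 − 3.570000) / (-3.232000 − 9.499293) = 3.200000 − (1.195840)/(-12.731293) = 3.293929
F(3.293929) = -0.260969
r₃ = 3.293929 − (-0.260969)·(3.293929 − 3.200000) / (-0.260969 − (-3.232000)) = 3.293929 − (-0.024513)/(2.971031) = 3.302180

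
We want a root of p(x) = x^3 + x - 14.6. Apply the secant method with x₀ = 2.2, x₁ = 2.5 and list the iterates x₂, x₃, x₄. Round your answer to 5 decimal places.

2.29960, 2.30724, 2.30786

p(2.2) = -1.7520000, p(2.5) = 3.5250000
x₂ = 2.5000000 − 3.5250000·(2.5000000 − 2.2000000) / (3.5250000 − (-1.7520000)) = 2.5000000 − (1.0575000)/(5.2770000) = 2.2996020
p(2.2996020) = -0.1397124
x₃ = 2.2996020 − (-0.1397124)·(2.2996020 − 2.5000000) / (-0.1397124 − 3.5250000) = 2.2996020 − (0.0279981)/(-3.6647124) = 2.3072420
p(2.3072420) = -0.0104659
x₄ = 2.3072420 − (-0.0104659)·(2.3072420 − 2.2996020) / (-0.0104659 − (-0.1397124)) = 2.3072420 − (-0.0000800)/(0.1292465) = 2.3078606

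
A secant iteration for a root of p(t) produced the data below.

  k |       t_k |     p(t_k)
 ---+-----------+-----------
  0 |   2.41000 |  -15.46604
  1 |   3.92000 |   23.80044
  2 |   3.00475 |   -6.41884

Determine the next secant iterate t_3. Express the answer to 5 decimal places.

t_3 = 3.00475 − (-6.41884)·(3.00475 − 3.92000) / (-6.41884 − 23.80044)
   = 3.00475 − (5.8748433)/(-30.2192800) = 3.1991571

3.19916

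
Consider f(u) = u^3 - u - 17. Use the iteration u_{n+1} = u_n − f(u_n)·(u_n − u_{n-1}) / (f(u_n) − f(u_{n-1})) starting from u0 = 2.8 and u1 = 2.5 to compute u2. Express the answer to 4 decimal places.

2.6929

f(2.8) = 2.152000, f(2.5) = -3.875000
u2 = 2.500000 − (-3.875000)·(2.500000 − 2.800000) / (-3.875000 − 2.152000) = 2.500000 − (1.162500)/(-6.027000) = 2.692882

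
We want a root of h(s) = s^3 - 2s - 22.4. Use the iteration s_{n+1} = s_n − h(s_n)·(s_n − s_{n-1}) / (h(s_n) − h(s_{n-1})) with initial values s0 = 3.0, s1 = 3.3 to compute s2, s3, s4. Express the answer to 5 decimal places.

3.05038, 3.05454, 3.05491

h(3.0) = -1.4000000, h(3.3) = 6.9370000
s2 = 3.3000000 − 6.9370000·(3.3000000 − 3.0000000) / (6.9370000 − (-1.4000000)) = 3.3000000 − (2.0811000)/(8.3370000) = 3.0503778
h(3.0503778) = -0.1175850
s3 = 3.0503778 − (-0.1175850)·(3.0503778 − 3.3000000) / (-0.1175850 − 6.9370000) = 3.0503778 − (0.0293518)/(-7.0545850) = 3.0545385
h(3.0545385) = -0.0096051
s4 = 3.0545385 − (-0.0096051)·(3.0545385 − 3.0503778) / (-0.0096051 − (-0.1175850)) = 3.0545385 − (-0.0000400)/(0.1079799) = 3.0549086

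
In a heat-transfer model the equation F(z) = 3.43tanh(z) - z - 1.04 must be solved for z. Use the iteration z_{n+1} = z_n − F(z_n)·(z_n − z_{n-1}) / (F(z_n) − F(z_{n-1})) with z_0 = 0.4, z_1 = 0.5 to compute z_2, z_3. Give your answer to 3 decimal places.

F(0.4) = -0.13678, F(0.5) = 0.04506
z_2 = 0.50000 − 0.04506·(0.50000 − 0.40000) / (0.04506 − (-0.13678)) = 0.50000 − (0.00451)/(0.18184) = 0.47522
F(0.47522) = 0.00223
z_3 = 0.47522 − 0.00223·(0.47522 − 0.50000) / (0.00223 − 0.04506) = 0.47522 − (-0.00006)/(-0.04283) = 0.47393

0.475, 0.474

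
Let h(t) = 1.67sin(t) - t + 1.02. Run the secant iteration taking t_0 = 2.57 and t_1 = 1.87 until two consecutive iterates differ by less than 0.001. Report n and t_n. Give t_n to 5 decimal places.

h(2.57) = -0.6465764, h(1.87) = 0.7458044
t_2 = 1.8700000 − 0.7458044·(-0.7000000)/(1.3923808) = 2.2449428;  |Δ| = 0.3749428
h(2.2449428) = 0.0797281
t_3 = 2.2449428 − 0.0797281·(0.3749428)/(-0.6660763) = 2.2898227;  |Δ| = 0.0448800
h(2.2898227) = -0.0132357
t_4 = 2.2898227 − (-0.0132357)·(0.0448800)/(-0.0929638) = 2.2834330;  |Δ| = 0.0063898
h(2.2834330) = 0.0001568
t_5 = 2.2834330 − 0.0001568·(-0.0063898)/(0.0133925) = 2.2835078;  |Δ| = 0.0000748
|t_5 − t_4| = 0.0000748 < 0.001

n = 5, t_n = 2.28351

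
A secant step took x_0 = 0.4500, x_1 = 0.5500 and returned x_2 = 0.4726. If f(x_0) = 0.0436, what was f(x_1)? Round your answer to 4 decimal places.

-0.1493

The secant line through (0.4500, 0.0436) and (0.5500, f(x_1)) crosses zero at x_2 = 0.4726.
So (0.4500, 0.0436), (0.5500, f(x_1)), (0.4726, 0) are collinear:
f(x_1) = 0.0436 · (0.5500 − 0.4726) / (0.4500 − 0.4726) = 0.0436 · (0.077400)/(-0.022600) = -0.149320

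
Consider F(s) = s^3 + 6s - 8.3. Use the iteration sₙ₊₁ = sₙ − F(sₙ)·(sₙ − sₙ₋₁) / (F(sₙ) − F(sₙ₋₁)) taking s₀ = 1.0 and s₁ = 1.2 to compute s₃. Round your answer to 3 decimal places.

F(1.0) = -1.30000, F(1.2) = 0.62800
s₂ = 1.20000 − 0.62800·(1.20000 − 1.00000) / (0.62800 − (-1.30000)) = 1.20000 − (0.12560)/(1.92800) = 1.13485
F(1.13485) = -0.02930
s₃ = 1.13485 − (-0.02930)·(1.13485 − 1.20000) / (-0.02930 − 0.62800) = 1.13485 − (0.00191)/(-0.65730) = 1.13776

1.138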